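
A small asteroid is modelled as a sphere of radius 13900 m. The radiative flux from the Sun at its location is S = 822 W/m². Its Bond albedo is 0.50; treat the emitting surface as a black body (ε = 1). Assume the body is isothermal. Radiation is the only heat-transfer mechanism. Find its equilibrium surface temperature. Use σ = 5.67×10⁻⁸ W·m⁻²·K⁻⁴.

T ≈ 206 K

At equilibrium, absorbed power = emitted power.
Absorbing cross-section = πr² = 6.070×10⁸ m²; emitting surface = 4πr² = 2.428×10⁹ m² (ratio 4).
(1−a)S·A_cross = εσ·A_surf·T⁴  ⇒  T⁴ = (1−a)S/(4σ).
T⁴ = 0.500·822/(4·5.67×10⁻⁸) = 1.812×10⁹ K⁴.
T = (1.812×10⁹)^(1/4).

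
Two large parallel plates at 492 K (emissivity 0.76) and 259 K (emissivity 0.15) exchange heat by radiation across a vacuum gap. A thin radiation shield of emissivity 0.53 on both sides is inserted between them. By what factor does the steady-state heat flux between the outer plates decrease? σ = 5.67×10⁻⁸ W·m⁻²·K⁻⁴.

Without shield: q₀ = σΔ(T⁴)/(1/ε₁+1/ε₂−1) with denominator 6.982.
With shield the two gaps are in series; the resistances add: (1/ε₁+1/ε_s−1)+(1/ε_s+1/ε₂−1) = 2.203+7.553 = 9.756.
Heat-flux ratio q₀/q = 9.756/6.982.

factor ≈ 1.40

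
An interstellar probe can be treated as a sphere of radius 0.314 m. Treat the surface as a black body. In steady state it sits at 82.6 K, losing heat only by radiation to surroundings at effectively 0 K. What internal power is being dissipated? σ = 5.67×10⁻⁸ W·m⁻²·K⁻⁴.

P ≈ 3.27 W

Steady state: P = εσA T⁴.
A = 4πr² = 1.239 m²; T⁴ = (82.6)⁴ = 4.655×10⁷ K⁴.
P = 1.0 × 5.67×10⁻⁸ × 1.239 × 4.655×10⁷.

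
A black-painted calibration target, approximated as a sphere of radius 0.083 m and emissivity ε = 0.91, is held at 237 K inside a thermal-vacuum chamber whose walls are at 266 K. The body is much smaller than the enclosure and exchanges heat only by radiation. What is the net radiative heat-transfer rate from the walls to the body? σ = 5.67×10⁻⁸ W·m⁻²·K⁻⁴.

For a small grey body in a large enclosure: P_net = εσA(T_body⁴ − T_wall⁴).
A = 4πr² = 0.08657 m²; T_body⁴ − T_wall⁴ = 3.155×10⁹ − 5.006×10⁹ = -1.851×10⁹ K⁴.
|P_net| = 0.91·5.67×10⁻⁸·0.08657·1.851×10⁹.

P_net ≈ 8.27 W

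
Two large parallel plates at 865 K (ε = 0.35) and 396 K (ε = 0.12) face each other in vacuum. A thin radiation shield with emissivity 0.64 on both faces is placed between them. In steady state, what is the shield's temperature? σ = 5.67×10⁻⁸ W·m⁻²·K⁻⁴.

In steady state the net flux on the hot side equals that on the cold side.
σ(T₁⁴−T_s⁴)/D₁ = σ(T_s⁴−T₂⁴)/D₂, with D₁ = 1/ε₁+1/ε_s−1 = 3.420, D₂ = 1/ε_s+1/ε₂−1 = 8.896.
Solve for T_s⁴: T_s⁴ = (D₂·T₁⁴ + D₁·T₂⁴)/(D₁+D₂) = 4.112×10¹¹ K⁴.

T_s ≈ 801 K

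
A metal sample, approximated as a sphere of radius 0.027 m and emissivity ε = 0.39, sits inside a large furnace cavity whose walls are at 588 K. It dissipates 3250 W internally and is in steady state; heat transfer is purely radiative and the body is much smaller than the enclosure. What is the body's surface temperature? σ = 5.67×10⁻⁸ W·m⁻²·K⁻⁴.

T ≈ 2010 K

For a small grey body in a large enclosure, net radiated power = εσA(T⁴ − T_w⁴).
Steady state: P = εσA(T⁴ − T_w⁴) with A = 4πr² = 0.009161 m².
T⁴ = P/(εσA) + T_w⁴ = 3250/(0.39·5.67×10⁻⁸·0.009161) + (588)⁴
    = 1.604×10¹³ + 1.195×10¹¹ = 1.616×10¹³ K⁴.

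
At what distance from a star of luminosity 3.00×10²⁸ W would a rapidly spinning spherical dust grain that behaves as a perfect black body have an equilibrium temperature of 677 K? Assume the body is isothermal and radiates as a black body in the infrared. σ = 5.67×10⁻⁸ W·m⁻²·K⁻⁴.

For an isothermal black-emitting sphere, (1−a)S·πr² = σ·4πr²·T⁴ ⇒ S = 4σT⁴/(1−a).
S = 4·5.67×10⁻⁸·(677)⁴/1.00 = 47640 W/m².
Flux falls as S = L/(4πd²), so d = √(L/(4πS)) = √(3.00×10²⁸/(4π·47640)).

d ≈ 2.24×10¹¹ m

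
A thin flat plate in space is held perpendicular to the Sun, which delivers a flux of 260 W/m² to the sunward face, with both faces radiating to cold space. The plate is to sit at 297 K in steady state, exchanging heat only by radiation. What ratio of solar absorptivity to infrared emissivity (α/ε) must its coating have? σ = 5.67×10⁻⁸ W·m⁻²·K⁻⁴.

Balance: αS·A = εσ·2A·T⁴ ⇒ α/ε = 2σT⁴/S.
α/ε = 2·5.67×10⁻⁸·(297)⁴/260 = 2·5.67×10⁻⁸·7.781×10⁹/260.

α/ε ≈ 3.39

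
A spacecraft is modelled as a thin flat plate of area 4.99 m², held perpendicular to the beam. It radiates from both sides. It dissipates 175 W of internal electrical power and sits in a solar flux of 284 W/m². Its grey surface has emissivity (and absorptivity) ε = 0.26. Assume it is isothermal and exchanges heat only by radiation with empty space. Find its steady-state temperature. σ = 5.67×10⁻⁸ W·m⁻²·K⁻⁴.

T ≈ 247 K

At steady state, absorbed solar power + internal power = radiated power.
Absorbed: α·S·A_cross = 0.26·284·4.990 = 368.5 W (cross-section A).
Total input = 368.5 + 175 = 543.5 W.
Radiated: εσ·A_surf·T⁴ with A_surf = 2A = 9.980 m².
T⁴ = 543.5/(0.26·5.67×10⁻⁸·9.980) = 3.694×10⁹ K⁴.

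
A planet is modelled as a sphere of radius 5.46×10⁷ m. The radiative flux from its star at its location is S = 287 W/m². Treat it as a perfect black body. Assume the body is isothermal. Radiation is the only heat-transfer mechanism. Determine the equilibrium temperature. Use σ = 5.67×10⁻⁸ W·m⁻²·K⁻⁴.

At equilibrium, absorbed power = emitted power.
Absorbing cross-section = πr² = 9.366×10¹⁵ m²; emitting surface = 4πr² = 3.746×10¹⁶ m² (ratio 4).
S·A_cross = εσ·A_surf·T⁴  ⇒  T⁴ = S/(4σ).
T⁴ = 1.00·287/(4·5.67×10⁻⁸) = 1.265×10⁹ K⁴.
T = (1.265×10⁹)^(1/4).

T ≈ 189 K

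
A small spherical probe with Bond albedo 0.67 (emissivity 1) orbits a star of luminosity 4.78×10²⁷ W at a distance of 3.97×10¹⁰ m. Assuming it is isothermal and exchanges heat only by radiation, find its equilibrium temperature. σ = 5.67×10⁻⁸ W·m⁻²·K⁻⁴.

T ≈ 770 K

First find the stellar flux at distance d: S = L/(4πd²) = 4.78×10²⁷/(4π·(3.97×10¹⁰)²) = 2.413×10⁵ W/m².
For an isothermal sphere, absorbed (1−a)S·πr² = emitted σ·4πr²·T⁴, so T⁴ = (1−a)S/(4σ).
T⁴ = 0.330·2.413×10⁵/(4·5.67×10⁻⁸) = 3.512×10¹¹ K⁴.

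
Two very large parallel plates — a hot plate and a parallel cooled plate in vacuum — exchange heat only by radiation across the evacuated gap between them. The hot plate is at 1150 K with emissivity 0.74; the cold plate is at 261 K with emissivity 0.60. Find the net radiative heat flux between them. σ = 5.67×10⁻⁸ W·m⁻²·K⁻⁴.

q ≈ 49000 W/m²

For two infinite grey parallel plates, q = σ(T₁⁴ − T₂⁴)/(1/ε₁ + 1/ε₂ − 1).
T₁⁴ − T₂⁴ = 1.749×10¹² − 4.640×10⁹ = 1.744×10¹² K⁴.
1/ε₁ + 1/ε₂ − 1 = 1.351 + 1.667 − 1 = 2.018.
q = 5.67×10⁻⁸ × 1.744×10¹² / 2.018.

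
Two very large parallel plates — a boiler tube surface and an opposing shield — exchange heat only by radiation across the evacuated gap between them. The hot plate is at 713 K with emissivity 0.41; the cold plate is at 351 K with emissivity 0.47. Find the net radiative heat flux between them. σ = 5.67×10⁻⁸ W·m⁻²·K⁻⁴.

q ≈ 3870 W/m²

For two infinite grey parallel plates, q = σ(T₁⁴ − T₂⁴)/(1/ε₁ + 1/ε₂ − 1).
T₁⁴ − T₂⁴ = 2.584×10¹¹ − 1.518×10¹⁰ = 2.433×10¹¹ K⁴.
1/ε₁ + 1/ε₂ − 1 = 2.439 + 2.128 − 1 = 3.567.
q = 5.67×10⁻⁸ × 2.433×10¹¹ / 3.567.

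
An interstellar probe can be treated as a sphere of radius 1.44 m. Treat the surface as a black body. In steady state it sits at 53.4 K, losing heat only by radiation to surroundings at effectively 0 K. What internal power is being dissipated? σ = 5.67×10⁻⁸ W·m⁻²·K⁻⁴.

Steady state: P = εσA T⁴.
A = 4πr² = 26.06 m²; T⁴ = (53.4)⁴ = 8.131×10⁶ K⁴.
P = 1.0 × 5.67×10⁻⁸ × 26.06 × 8.131×10⁶.

P ≈ 12.0 W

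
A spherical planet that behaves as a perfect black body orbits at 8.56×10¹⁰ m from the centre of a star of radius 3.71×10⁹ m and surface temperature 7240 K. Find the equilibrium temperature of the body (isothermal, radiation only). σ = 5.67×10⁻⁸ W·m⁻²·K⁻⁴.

T ≈ 1070 K

The star's surface emits σT_*⁴; at distance d the flux is S = σT_*⁴(R_*/d)².
S = 5.67×10⁻⁸·(7240)⁴·(3.71×10⁹/8.56×10¹⁰)² = 2.926×10⁵ W/m².
For an isothermal sphere T⁴ = (1−a)S/(4σ) = 1.290×10¹² K⁴.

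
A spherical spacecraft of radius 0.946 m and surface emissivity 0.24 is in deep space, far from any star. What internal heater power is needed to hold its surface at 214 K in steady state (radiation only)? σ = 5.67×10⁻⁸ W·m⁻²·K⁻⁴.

P ≈ 321 W

P = εσ·4πr²·T⁴.
4πr² = 11.25 m²; T⁴ = 2.097×10⁹ K⁴.
P = 0.24·5.67×10⁻⁸·11.25·2.097×10⁹.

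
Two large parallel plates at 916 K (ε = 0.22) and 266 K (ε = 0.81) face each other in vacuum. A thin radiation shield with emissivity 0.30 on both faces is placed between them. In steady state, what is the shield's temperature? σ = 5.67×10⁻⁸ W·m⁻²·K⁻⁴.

In steady state the net flux on the hot side equals that on the cold side.
σ(T₁⁴−T_s⁴)/D₁ = σ(T_s⁴−T₂⁴)/D₂, with D₁ = 1/ε₁+1/ε_s−1 = 6.879, D₂ = 1/ε_s+1/ε₂−1 = 3.568.
Solve for T_s⁴: T_s⁴ = (D₂·T₁⁴ + D₁·T₂⁴)/(D₁+D₂) = 2.437×10¹¹ K⁴.

T_s ≈ 703 K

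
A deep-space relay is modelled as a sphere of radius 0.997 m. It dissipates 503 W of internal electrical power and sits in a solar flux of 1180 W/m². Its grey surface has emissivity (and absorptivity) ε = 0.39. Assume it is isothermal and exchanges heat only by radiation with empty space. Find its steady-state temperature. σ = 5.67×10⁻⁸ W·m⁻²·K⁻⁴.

T ≈ 289 K

At steady state, absorbed solar power + internal power = radiated power.
Absorbed: α·S·A_cross = 0.39·1180·3.123 = 1437 W (cross-section πr²).
Total input = 1437 + 503 = 1940 W.
Radiated: εσ·A_surf·T⁴ with A_surf = 4πr² = 12.49 m².
T⁴ = 1940/(0.39·5.67×10⁻⁸·12.49) = 7.024×10⁹ K⁴.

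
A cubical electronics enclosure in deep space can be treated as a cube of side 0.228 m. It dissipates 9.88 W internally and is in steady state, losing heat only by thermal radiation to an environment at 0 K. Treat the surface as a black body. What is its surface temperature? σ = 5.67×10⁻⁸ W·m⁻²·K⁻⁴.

Steady state: internal power = radiated power, P = εσA T⁴.
Radiating area A = 6L² = 0.3119 m².
T⁴ = P/(εσA) = 9.88/(1.0·5.67×10⁻⁸·0.3119) = 5.587×10⁸ K⁴.
T = (5.587×10⁸)^(1/4).

T ≈ 154 K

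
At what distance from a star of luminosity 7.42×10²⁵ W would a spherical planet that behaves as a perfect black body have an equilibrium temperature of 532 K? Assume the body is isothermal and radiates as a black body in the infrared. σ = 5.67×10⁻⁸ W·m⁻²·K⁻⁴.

d ≈ 1.80×10¹⁰ m

For an isothermal black-emitting sphere, (1−a)S·πr² = σ·4πr²·T⁴ ⇒ S = 4σT⁴/(1−a).
S = 4·5.67×10⁻⁸·(532)⁴/1.00 = 18170 W/m².
Flux falls as S = L/(4πd²), so d = √(L/(4πS)) = √(7.42×10²⁵/(4π·18170)).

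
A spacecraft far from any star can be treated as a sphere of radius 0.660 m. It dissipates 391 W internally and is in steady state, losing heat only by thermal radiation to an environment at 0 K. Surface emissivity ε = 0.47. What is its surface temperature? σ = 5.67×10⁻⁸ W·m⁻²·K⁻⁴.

Steady state: internal power = radiated power, P = εσA T⁴.
Radiating area A = 4πr² = 5.474 m².
T⁴ = P/(εσA) = 391/(0.47·5.67×10⁻⁸·5.474) = 2.680×10⁹ K⁴.
T = (2.680×10⁹)^(1/4).

T ≈ 228 K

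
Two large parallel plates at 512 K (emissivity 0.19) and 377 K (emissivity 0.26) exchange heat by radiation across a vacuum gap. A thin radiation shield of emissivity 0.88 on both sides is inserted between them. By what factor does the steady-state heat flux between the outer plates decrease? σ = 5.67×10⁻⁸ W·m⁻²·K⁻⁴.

factor ≈ 1.16

Without shield: q₀ = σΔ(T⁴)/(1/ε₁+1/ε₂−1) with denominator 8.109.
With shield the two gaps are in series; the resistances add: (1/ε₁+1/ε_s−1)+(1/ε_s+1/ε₂−1) = 5.400+3.983 = 9.382.
Heat-flux ratio q₀/q = 9.382/8.109.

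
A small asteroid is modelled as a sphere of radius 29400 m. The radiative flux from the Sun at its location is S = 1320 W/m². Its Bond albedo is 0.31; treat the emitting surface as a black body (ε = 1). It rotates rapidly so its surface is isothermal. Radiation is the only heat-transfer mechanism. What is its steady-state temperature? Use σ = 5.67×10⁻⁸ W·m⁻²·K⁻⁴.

At equilibrium, absorbed power = emitted power.
Absorbing cross-section = πr² = 2.715×10⁹ m²; emitting surface = 4πr² = 1.086×10¹⁰ m² (ratio 4).
(1−a)S·A_cross = εσ·A_surf·T⁴  ⇒  T⁴ = (1−a)S/(4σ).
T⁴ = 0.690·1320/(4·5.67×10⁻⁸) = 4.016×10⁹ K⁴.
T = (4.016×10⁹)^(1/4).

T ≈ 252 K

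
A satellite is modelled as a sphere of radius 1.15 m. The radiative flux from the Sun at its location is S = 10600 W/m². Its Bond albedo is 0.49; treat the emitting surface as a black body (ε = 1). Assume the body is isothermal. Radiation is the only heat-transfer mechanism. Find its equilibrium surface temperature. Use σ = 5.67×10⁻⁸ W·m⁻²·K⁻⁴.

T ≈ 393 K

At equilibrium, absorbed power = emitted power.
Absorbing cross-section = πr² = 4.155 m²; emitting surface = 4πr² = 16.62 m² (ratio 4).
(1−a)S·A_cross = εσ·A_surf·T⁴  ⇒  T⁴ = (1−a)S/(4σ).
T⁴ = 0.510·10600/(4·5.67×10⁻⁸) = 2.384×10¹⁰ K⁴.
T = (2.384×10¹⁰)^(1/4).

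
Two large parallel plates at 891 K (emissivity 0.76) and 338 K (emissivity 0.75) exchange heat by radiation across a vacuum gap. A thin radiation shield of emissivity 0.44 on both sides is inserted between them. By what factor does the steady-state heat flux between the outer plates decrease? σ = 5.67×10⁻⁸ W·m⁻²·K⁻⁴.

factor ≈ 3.15

Without shield: q₀ = σΔ(T⁴)/(1/ε₁+1/ε₂−1) with denominator 1.649.
With shield the two gaps are in series; the resistances add: (1/ε₁+1/ε_s−1)+(1/ε_s+1/ε₂−1) = 2.589+2.606 = 5.195.
Heat-flux ratio q₀/q = 5.195/1.649.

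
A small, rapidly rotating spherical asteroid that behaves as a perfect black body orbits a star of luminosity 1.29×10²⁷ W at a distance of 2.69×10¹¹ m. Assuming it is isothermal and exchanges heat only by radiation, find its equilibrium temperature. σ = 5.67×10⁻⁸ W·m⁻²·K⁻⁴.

T ≈ 281 K

First find the stellar flux at distance d: S = L/(4πd²) = 1.29×10²⁷/(4π·(2.69×10¹¹)²) = 1419 W/m².
For an isothermal sphere, absorbed (1−a)S·πr² = emitted σ·4πr²·T⁴, so T⁴ = (1−a)S/(4σ).
T⁴ = 1.00·1419/(4·5.67×10⁻⁸) = 6.255×10⁹ K⁴.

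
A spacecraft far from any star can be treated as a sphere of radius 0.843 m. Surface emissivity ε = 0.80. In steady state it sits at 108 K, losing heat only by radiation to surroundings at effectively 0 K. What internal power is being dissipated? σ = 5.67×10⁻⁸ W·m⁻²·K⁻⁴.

P ≈ 55.1 W

Steady state: P = εσA T⁴.
A = 4πr² = 8.930 m²; T⁴ = (108)⁴ = 1.360×10⁸ K⁴.
P = 0.80 × 5.67×10⁻⁸ × 8.930 × 1.360×10⁸.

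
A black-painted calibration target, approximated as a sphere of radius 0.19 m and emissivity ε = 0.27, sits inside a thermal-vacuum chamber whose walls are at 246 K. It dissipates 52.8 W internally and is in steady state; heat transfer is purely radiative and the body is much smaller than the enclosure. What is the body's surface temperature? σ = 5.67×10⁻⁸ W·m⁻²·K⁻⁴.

T ≈ 326 K

For a small grey body in a large enclosure, net radiated power = εσA(T⁴ − T_w⁴).
Steady state: P = εσA(T⁴ − T_w⁴) with A = 4πr² = 0.4536 m².
T⁴ = P/(εσA) + T_w⁴ = 52.8/(0.27·5.67×10⁻⁸·0.4536) + (246)⁴
    = 7.603×10⁹ + 3.662×10⁹ = 1.126×10¹⁰ K⁴.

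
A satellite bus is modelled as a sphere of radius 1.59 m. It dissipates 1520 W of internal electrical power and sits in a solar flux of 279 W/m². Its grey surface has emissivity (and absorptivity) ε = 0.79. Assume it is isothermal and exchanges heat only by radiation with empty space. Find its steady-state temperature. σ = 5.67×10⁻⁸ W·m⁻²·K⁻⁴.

T ≈ 219 K

At steady state, absorbed solar power + internal power = radiated power.
Absorbed: α·S·A_cross = 0.79·279·7.942 = 1751 W (cross-section πr²).
Total input = 1751 + 1520 = 3271 W.
Radiated: εσ·A_surf·T⁴ with A_surf = 4πr² = 31.77 m².
T⁴ = 3271/(0.79·5.67×10⁻⁸·31.77) = 2.298×10⁹ K⁴.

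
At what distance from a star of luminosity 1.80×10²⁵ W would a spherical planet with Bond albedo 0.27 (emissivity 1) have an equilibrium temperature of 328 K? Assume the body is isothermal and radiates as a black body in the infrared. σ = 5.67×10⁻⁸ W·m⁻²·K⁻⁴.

For an isothermal black-emitting sphere, (1−a)S·πr² = σ·4πr²·T⁴ ⇒ S = 4σT⁴/(1−a).
S = 4·5.67×10⁻⁸·(328)⁴/0.730 = 3596 W/m².
Flux falls as S = L/(4πd²), so d = √(L/(4πS)) = √(1.80×10²⁵/(4π·3596)).

d ≈ 2.00×10¹⁰ m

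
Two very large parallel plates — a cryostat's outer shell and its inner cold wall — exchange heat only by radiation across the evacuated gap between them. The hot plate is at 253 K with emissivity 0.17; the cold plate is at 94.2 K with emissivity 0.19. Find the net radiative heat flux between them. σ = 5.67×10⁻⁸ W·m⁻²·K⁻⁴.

q ≈ 22.5 W/m²

For two infinite grey parallel plates, q = σ(T₁⁴ − T₂⁴)/(1/ε₁ + 1/ε₂ − 1).
T₁⁴ − T₂⁴ = 4.097×10⁹ − 7.874×10⁷ = 4.018×10⁹ K⁴.
1/ε₁ + 1/ε₂ − 1 = 5.882 + 5.263 − 1 = 10.15.
q = 5.67×10⁻⁸ × 4.018×10⁹ / 10.15.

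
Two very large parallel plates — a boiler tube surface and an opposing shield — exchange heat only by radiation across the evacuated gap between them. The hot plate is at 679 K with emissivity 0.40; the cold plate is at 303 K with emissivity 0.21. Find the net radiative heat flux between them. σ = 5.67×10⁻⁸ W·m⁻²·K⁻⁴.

q ≈ 1850 W/m²

For two infinite grey parallel plates, q = σ(T₁⁴ − T₂⁴)/(1/ε₁ + 1/ε₂ − 1).
T₁⁴ − T₂⁴ = 2.126×10¹¹ − 8.429×10⁹ = 2.041×10¹¹ K⁴.
1/ε₁ + 1/ε₂ − 1 = 2.500 + 4.762 − 1 = 6.262.
q = 5.67×10⁻⁸ × 2.041×10¹¹ / 6.262.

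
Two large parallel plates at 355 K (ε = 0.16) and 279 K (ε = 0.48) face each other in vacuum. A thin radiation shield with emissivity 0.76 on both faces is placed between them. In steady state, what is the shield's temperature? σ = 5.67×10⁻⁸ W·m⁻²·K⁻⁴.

In steady state the net flux on the hot side equals that on the cold side.
σ(T₁⁴−T_s⁴)/D₁ = σ(T_s⁴−T₂⁴)/D₂, with D₁ = 1/ε₁+1/ε_s−1 = 6.566, D₂ = 1/ε_s+1/ε₂−1 = 2.399.
Solve for T_s⁴: T_s⁴ = (D₂·T₁⁴ + D₁·T₂⁴)/(D₁+D₂) = 8.688×10⁹ K⁴.

T_s ≈ 305 K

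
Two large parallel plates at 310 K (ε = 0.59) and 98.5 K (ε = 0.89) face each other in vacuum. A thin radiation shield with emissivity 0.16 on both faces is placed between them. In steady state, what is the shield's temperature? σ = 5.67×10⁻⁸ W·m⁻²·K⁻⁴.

T_s ≈ 259 K

In steady state the net flux on the hot side equals that on the cold side.
σ(T₁⁴−T_s⁴)/D₁ = σ(T_s⁴−T₂⁴)/D₂, with D₁ = 1/ε₁+1/ε_s−1 = 6.945, D₂ = 1/ε_s+1/ε₂−1 = 6.374.
Solve for T_s⁴: T_s⁴ = (D₂·T₁⁴ + D₁·T₂⁴)/(D₁+D₂) = 4.469×10⁹ K⁴.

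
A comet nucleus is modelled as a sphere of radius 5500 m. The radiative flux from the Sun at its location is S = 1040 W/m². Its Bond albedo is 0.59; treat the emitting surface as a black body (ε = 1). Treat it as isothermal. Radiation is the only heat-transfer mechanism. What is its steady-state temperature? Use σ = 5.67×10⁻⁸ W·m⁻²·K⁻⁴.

T ≈ 208 K

At equilibrium, absorbed power = emitted power.
Absorbing cross-section = πr² = 9.503×10⁷ m²; emitting surface = 4πr² = 3.801×10⁸ m² (ratio 4).
(1−a)S·A_cross = εσ·A_surf·T⁴  ⇒  T⁴ = (1−a)S/(4σ).
T⁴ = 0.410·1040/(4·5.67×10⁻⁸) = 1.880×10⁹ K⁴.
T = (1.880×10⁹)^(1/4).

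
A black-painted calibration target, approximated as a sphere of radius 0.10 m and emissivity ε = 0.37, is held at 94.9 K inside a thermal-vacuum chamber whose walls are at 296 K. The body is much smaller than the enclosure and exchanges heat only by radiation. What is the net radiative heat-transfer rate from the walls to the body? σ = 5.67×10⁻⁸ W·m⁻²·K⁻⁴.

P_net ≈ 20.0 W

For a small grey body in a large enclosure: P_net = εσA(T_body⁴ − T_wall⁴).
A = 4πr² = 0.1257 m²; T_body⁴ − T_wall⁴ = 8.111×10⁷ − 7.677×10⁹ = -7.595×10⁹ K⁴.
|P_net| = 0.37·5.67×10⁻⁸·0.1257·7.595×10⁹.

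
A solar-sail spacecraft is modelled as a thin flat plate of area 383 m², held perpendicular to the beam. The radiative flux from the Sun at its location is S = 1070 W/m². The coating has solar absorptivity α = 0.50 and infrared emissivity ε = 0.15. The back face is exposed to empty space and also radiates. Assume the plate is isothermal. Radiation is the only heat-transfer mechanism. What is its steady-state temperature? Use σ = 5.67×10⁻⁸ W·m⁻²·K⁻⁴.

T ≈ 421 K

At equilibrium, absorbed power = emitted power.
Absorbing cross-section = A = 383.0 m²; emitting surface = 2A = 766.0 m² (ratio 2).
αS·A_cross = εσ·A_surf·T⁴  ⇒  T⁴ = αS/(ε·2σ).
T⁴ = 0.500·1070/(0.15·2·5.67×10⁻⁸) = 3.145×10¹⁰ K⁴.
T = (3.145×10¹⁰)^(1/4).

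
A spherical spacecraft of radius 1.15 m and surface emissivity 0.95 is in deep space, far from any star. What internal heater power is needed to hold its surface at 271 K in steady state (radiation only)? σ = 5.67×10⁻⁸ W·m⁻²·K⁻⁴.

P ≈ 4830 W

P = εσ·4πr²·T⁴.
4πr² = 16.62 m²; T⁴ = 5.394×10⁹ K⁴.
P = 0.95·5.67×10⁻⁸·16.62·5.394×10⁹.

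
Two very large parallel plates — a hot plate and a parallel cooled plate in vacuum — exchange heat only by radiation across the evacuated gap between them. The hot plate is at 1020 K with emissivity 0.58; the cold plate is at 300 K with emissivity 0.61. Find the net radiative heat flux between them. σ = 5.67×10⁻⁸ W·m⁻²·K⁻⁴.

For two infinite grey parallel plates, q = σ(T₁⁴ − T₂⁴)/(1/ε₁ + 1/ε₂ − 1).
T₁⁴ − T₂⁴ = 1.082×10¹² − 8.100×10⁹ = 1.074×10¹² K⁴.
1/ε₁ + 1/ε₂ − 1 = 1.724 + 1.639 − 1 = 2.363.
q = 5.67×10⁻⁸ × 1.074×10¹² / 2.363.

q ≈ 25800 W/m²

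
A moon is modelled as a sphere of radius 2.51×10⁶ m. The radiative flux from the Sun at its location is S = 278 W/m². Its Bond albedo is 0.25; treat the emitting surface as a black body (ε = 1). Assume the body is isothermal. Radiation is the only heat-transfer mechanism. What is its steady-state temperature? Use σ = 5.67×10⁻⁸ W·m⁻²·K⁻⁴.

At equilibrium, absorbed power = emitted power.
Absorbing cross-section = πr² = 1.979×10¹³ m²; emitting surface = 4πr² = 7.917×10¹³ m² (ratio 4).
(1−a)S·A_cross = εσ·A_surf·T⁴  ⇒  T⁴ = (1−a)S/(4σ).
T⁴ = 0.750·278/(4·5.67×10⁻⁸) = 9.193×10⁸ K⁴.
T = (9.193×10⁸)^(1/4).

T ≈ 174 K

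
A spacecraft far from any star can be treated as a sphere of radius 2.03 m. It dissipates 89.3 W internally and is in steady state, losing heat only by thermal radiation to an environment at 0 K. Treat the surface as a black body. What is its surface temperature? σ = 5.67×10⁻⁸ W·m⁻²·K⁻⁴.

Steady state: internal power = radiated power, P = εσA T⁴.
Radiating area A = 4πr² = 51.78 m².
T⁴ = P/(εσA) = 89.3/(1.0·5.67×10⁻⁸·51.78) = 3.041×10⁷ K⁴.
T = (3.041×10⁷)^(1/4).

T ≈ 74.3 K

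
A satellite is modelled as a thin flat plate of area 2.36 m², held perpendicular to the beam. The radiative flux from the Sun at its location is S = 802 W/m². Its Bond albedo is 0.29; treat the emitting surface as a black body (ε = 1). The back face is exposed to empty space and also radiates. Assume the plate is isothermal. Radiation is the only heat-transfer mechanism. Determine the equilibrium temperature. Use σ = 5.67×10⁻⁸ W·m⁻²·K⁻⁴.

T ≈ 266 K

At equilibrium, absorbed power = emitted power.
Absorbing cross-section = A = 2.360 m²; emitting surface = 2A = 4.720 m² (ratio 2).
(1−a)S·A_cross = εσ·A_surf·T⁴  ⇒  T⁴ = (1−a)S/(2σ).
T⁴ = 0.710·802/(2·5.67×10⁻⁸) = 5.021×10⁹ K⁴.
T = (5.021×10⁹)^(1/4).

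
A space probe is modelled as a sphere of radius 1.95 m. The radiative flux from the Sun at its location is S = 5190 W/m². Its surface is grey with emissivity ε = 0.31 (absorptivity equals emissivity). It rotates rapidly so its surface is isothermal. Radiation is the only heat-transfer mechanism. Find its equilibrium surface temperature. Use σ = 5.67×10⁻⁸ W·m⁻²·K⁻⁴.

At equilibrium, absorbed power = emitted power.
Absorbing cross-section = πr² = 11.95 m²; emitting surface = 4πr² = 47.78 m² (ratio 4).
εS·A_cross = εσ·A_surf·T⁴  ⇒  T⁴ = S/(4σ)   (ε cancels).
T⁴ = 5190/(4·5.67×10⁻⁸) = 2.288×10¹⁰ K⁴.
T = (2.288×10¹⁰)^(1/4).

T ≈ 389 K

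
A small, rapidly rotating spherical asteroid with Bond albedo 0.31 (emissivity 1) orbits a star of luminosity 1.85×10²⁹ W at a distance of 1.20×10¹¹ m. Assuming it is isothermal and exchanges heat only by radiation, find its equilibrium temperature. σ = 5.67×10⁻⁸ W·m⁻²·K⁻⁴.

T ≈ 1330 K

First find the stellar flux at distance d: S = L/(4πd²) = 1.85×10²⁹/(4π·(1.20×10¹¹)²) = 1.022×10⁶ W/m².
For an isothermal sphere, absorbed (1−a)S·πr² = emitted σ·4πr²·T⁴, so T⁴ = (1−a)S/(4σ).
T⁴ = 0.690·1.022×10⁶/(4·5.67×10⁻⁸) = 3.110×10¹² K⁴.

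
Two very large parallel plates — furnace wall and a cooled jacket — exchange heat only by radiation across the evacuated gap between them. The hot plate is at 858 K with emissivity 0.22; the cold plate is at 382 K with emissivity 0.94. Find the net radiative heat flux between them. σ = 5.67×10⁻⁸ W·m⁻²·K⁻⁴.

For two infinite grey parallel plates, q = σ(T₁⁴ − T₂⁴)/(1/ε₁ + 1/ε₂ − 1).
T₁⁴ − T₂⁴ = 5.419×10¹¹ − 2.129×10¹⁰ = 5.206×10¹¹ K⁴.
1/ε₁ + 1/ε₂ − 1 = 4.545 + 1.064 − 1 = 4.609.
q = 5.67×10⁻⁸ × 5.206×10¹¹ / 4.609.

q ≈ 6400 W/m²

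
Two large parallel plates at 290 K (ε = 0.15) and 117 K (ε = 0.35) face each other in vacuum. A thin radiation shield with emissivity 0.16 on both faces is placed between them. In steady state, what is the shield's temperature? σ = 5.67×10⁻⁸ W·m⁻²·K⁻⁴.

In steady state the net flux on the hot side equals that on the cold side.
σ(T₁⁴−T_s⁴)/D₁ = σ(T_s⁴−T₂⁴)/D₂, with D₁ = 1/ε₁+1/ε_s−1 = 11.92, D₂ = 1/ε_s+1/ε₂−1 = 8.107.
Solve for T_s⁴: T_s⁴ = (D₂·T₁⁴ + D₁·T₂⁴)/(D₁+D₂) = 2.975×10⁹ K⁴.

T_s ≈ 234 K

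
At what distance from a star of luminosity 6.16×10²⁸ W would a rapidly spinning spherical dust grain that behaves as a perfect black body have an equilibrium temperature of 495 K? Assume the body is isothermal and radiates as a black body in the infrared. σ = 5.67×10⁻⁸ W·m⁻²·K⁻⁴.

d ≈ 6.00×10¹¹ m

For an isothermal black-emitting sphere, (1−a)S·πr² = σ·4πr²·T⁴ ⇒ S = 4σT⁴/(1−a).
S = 4·5.67×10⁻⁸·(495)⁴/1.00 = 13620 W/m².
Flux falls as S = L/(4πd²), so d = √(L/(4πS)) = √(6.16×10²⁸/(4π·13620)).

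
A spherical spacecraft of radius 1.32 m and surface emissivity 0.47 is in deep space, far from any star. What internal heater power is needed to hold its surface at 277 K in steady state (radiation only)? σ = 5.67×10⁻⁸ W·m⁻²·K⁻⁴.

P ≈ 3440 W

P = εσ·4πr²·T⁴.
4πr² = 21.90 m²; T⁴ = 5.887×10⁹ K⁴.
P = 0.47·5.67×10⁻⁸·21.90·5.887×10⁹.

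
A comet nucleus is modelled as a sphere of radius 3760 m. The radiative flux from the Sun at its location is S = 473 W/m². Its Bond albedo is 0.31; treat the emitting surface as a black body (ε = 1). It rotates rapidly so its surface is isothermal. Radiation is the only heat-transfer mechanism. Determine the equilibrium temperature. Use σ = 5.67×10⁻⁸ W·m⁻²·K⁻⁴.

T ≈ 195 K

At equilibrium, absorbed power = emitted power.
Absorbing cross-section = πr² = 4.441×10⁷ m²; emitting surface = 4πr² = 1.777×10⁸ m² (ratio 4).
(1−a)S·A_cross = εσ·A_surf·T⁴  ⇒  T⁴ = (1−a)S/(4σ).
T⁴ = 0.690·473/(4·5.67×10⁻⁸) = 1.439×10⁹ K⁴.
T = (1.439×10⁹)^(1/4).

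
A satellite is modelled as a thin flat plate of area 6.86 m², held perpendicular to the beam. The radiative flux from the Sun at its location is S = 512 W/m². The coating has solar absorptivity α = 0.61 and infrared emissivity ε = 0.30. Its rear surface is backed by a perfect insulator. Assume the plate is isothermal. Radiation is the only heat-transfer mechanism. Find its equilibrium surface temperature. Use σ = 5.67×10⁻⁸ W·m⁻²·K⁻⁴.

At equilibrium, absorbed power = emitted power.
Absorbing cross-section = A = 6.860 m²; emitting surface = A = 6.860 m² (ratio 1).
αS·A_cross = εσ·A_surf·T⁴  ⇒  T⁴ = αS/(ε·1σ).
T⁴ = 0.610·512/(0.30·1·5.67×10⁻⁸) = 1.836×10¹⁰ K⁴.
T = (1.836×10¹⁰)^(1/4).

T ≈ 368 K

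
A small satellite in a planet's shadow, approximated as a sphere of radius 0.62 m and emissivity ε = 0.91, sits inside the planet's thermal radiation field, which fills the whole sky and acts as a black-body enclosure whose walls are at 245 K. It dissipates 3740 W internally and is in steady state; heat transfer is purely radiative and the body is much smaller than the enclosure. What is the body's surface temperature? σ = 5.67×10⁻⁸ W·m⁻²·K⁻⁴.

For a small grey body in a large enclosure, net radiated power = εσA(T⁴ − T_w⁴).
Steady state: P = εσA(T⁴ − T_w⁴) with A = 4πr² = 4.831 m².
T⁴ = P/(εσA) + T_w⁴ = 3740/(0.91·5.67×10⁻⁸·4.831) + (245)⁴
    = 1.501×10¹⁰ + 3.603×10⁹ = 1.861×10¹⁰ K⁴.

T ≈ 369 K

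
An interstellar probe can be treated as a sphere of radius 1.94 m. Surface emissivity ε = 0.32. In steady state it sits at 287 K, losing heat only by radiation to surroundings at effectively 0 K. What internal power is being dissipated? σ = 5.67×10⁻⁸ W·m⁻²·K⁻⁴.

P ≈ 5820 W

Steady state: P = εσA T⁴.
A = 4πr² = 47.29 m²; T⁴ = (287)⁴ = 6.785×10⁹ K⁴.
P = 0.32 × 5.67×10⁻⁸ × 47.29 × 6.785×10⁹.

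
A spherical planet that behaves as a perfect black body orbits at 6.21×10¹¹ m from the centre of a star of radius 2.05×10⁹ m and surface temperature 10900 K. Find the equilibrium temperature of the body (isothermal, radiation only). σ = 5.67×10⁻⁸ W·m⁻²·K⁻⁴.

The star's surface emits σT_*⁴; at distance d the flux is S = σT_*⁴(R_*/d)².
S = 5.67×10⁻⁸·(10900)⁴·(2.05×10⁹/6.21×10¹¹)² = 8722 W/m².
For an isothermal sphere T⁴ = (1−a)S/(4σ) = 3.846×10¹⁰ K⁴.

T ≈ 443 K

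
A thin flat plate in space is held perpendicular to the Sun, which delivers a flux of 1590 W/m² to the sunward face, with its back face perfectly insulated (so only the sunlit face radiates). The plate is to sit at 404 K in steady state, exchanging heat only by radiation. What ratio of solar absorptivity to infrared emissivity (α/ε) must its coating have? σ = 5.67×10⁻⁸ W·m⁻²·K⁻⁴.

Balance: αS·A = εσ·1A·T⁴ ⇒ α/ε = σT⁴/S.
α/ε = 5.67×10⁻⁸·(404)⁴/1590 = 5.67×10⁻⁸·2.664×10¹⁰/1590.

α/ε ≈ 0.950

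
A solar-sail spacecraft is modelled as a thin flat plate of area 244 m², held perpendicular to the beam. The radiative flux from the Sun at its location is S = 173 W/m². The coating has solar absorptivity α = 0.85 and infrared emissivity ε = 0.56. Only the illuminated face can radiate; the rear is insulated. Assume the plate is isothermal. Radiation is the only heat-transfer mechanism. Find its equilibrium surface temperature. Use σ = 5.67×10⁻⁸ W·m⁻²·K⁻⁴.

At equilibrium, absorbed power = emitted power.
Absorbing cross-section = A = 244.0 m²; emitting surface = A = 244.0 m² (ratio 1).
αS·A_cross = εσ·A_surf·T⁴  ⇒  T⁴ = αS/(ε·1σ).
T⁴ = 0.850·173/(0.56·1·5.67×10⁻⁸) = 4.631×10⁹ K⁴.
T = (4.631×10⁹)^(1/4).

T ≈ 261 K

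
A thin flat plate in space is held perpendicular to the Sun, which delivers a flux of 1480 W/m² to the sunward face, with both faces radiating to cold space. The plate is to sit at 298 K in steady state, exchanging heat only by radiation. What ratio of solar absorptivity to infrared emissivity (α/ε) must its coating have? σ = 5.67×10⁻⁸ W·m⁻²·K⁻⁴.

Balance: αS·A = εσ·2A·T⁴ ⇒ α/ε = 2σT⁴/S.
α/ε = 2·5.67×10⁻⁸·(298)⁴/1480 = 2·5.67×10⁻⁸·7.886×10⁹/1480.

α/ε ≈ 0.604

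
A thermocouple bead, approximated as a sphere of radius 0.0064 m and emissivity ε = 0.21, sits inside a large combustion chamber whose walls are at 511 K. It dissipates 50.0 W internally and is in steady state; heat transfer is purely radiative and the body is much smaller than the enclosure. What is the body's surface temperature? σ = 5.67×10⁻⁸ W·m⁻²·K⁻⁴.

For a small grey body in a large enclosure, net radiated power = εσA(T⁴ − T_w⁴).
Steady state: P = εσA(T⁴ − T_w⁴) with A = 4πr² = 5.147×10⁻⁴ m².
T⁴ = P/(εσA) + T_w⁴ = 50.0/(0.21·5.67×10⁻⁸·5.147×10⁻⁴) + (511)⁴
    = 8.158×10¹² + 6.818×10¹⁰ = 8.226×10¹² K⁴.

T ≈ 1690 K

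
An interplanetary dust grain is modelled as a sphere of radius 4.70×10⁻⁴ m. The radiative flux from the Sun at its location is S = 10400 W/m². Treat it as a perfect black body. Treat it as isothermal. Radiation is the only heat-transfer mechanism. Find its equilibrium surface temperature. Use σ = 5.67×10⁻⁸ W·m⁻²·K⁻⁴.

At equilibrium, absorbed power = emitted power.
Absorbing cross-section = πr² = 6.940×10⁻⁷ m²; emitting surface = 4πr² = 2.776×10⁻⁶ m² (ratio 4).
S·A_cross = εσ·A_surf·T⁴  ⇒  T⁴ = S/(4σ).
T⁴ = 1.00·10400/(4·5.67×10⁻⁸) = 4.586×10¹⁰ K⁴.
T = (4.586×10¹⁰)^(1/4).

T ≈ 463 K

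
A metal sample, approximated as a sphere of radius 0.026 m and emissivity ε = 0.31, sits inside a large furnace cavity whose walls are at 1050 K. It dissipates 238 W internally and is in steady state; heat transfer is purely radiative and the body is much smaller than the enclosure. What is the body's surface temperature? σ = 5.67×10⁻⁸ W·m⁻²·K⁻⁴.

T ≈ 1290 K

For a small grey body in a large enclosure, net radiated power = εσA(T⁴ − T_w⁴).
Steady state: P = εσA(T⁴ − T_w⁴) with A = 4πr² = 0.008495 m².
T⁴ = P/(εσA) + T_w⁴ = 238/(0.31·5.67×10⁻⁸·0.008495) + (1050)⁴
    = 1.594×10¹² + 1.216×10¹² = 2.809×10¹² K⁴.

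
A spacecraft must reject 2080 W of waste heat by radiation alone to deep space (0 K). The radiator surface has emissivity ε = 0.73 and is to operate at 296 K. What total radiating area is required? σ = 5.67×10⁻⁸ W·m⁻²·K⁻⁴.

A ≈ 6.55 m²

P = εσA T⁴ ⇒ A = P/(εσT⁴).
T⁴ = 7.677×10⁹ K⁴.
A = 2080/(0.73 × 5.67×10⁻⁸ × 7.677×10⁹).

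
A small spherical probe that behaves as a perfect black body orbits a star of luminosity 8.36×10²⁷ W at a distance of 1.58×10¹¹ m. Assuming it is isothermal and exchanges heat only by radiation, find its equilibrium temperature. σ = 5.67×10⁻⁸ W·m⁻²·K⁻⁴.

First find the stellar flux at distance d: S = L/(4πd²) = 8.36×10²⁷/(4π·(1.58×10¹¹)²) = 26650 W/m².
For an isothermal sphere, absorbed (1−a)S·πr² = emitted σ·4πr²·T⁴, so T⁴ = (1−a)S/(4σ).
T⁴ = 1.00·26650/(4·5.67×10⁻⁸) = 1.175×10¹¹ K⁴.

T ≈ 585 K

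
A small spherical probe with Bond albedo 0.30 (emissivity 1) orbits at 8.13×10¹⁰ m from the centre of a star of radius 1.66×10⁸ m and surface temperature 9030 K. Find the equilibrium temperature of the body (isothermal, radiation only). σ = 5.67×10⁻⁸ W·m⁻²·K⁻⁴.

T ≈ 264 K

The star's surface emits σT_*⁴; at distance d the flux is S = σT_*⁴(R_*/d)².
S = 5.67×10⁻⁸·(9030)⁴·(1.66×10⁸/8.13×10¹⁰)² = 1572 W/m².
For an isothermal sphere T⁴ = (1−a)S/(4σ) = 4.851×10⁹ K⁴.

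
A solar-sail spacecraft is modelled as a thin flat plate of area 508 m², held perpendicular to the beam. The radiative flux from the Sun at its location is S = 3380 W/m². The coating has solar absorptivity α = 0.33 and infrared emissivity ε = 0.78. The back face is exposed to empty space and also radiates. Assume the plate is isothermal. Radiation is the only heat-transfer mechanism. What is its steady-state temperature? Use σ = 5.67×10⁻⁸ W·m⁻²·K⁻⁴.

At equilibrium, absorbed power = emitted power.
Absorbing cross-section = A = 508.0 m²; emitting surface = 2A = 1016 m² (ratio 2).
αS·A_cross = εσ·A_surf·T⁴  ⇒  T⁴ = αS/(ε·2σ).
T⁴ = 0.330·3380/(0.78·2·5.67×10⁻⁸) = 1.261×10¹⁰ K⁴.
T = (1.261×10¹⁰)^(1/4).

T ≈ 335 K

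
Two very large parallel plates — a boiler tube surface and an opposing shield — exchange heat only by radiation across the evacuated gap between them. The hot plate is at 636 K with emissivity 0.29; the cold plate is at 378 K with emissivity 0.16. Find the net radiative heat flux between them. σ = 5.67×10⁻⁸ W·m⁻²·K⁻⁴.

For two infinite grey parallel plates, q = σ(T₁⁴ − T₂⁴)/(1/ε₁ + 1/ε₂ − 1).
T₁⁴ − T₂⁴ = 1.636×10¹¹ − 2.042×10¹⁰ = 1.432×10¹¹ K⁴.
1/ε₁ + 1/ε₂ − 1 = 3.448 + 6.250 − 1 = 8.698.
q = 5.67×10⁻⁸ × 1.432×10¹¹ / 8.698.

q ≈ 933 W/m²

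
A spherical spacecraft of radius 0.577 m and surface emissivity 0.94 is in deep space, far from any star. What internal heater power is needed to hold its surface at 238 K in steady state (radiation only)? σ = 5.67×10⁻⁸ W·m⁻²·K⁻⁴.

P = εσ·4πr²·T⁴.
4πr² = 4.184 m²; T⁴ = 3.209×10⁹ K⁴.
P = 0.94·5.67×10⁻⁸·4.184·3.209×10⁹.

P ≈ 715 W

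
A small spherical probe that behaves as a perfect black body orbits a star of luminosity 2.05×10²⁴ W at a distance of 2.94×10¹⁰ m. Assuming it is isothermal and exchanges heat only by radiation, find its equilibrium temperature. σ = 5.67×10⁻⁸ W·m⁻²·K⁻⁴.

First find the stellar flux at distance d: S = L/(4πd²) = 2.05×10²⁴/(4π·(2.94×10¹⁰)²) = 188.7 W/m².
For an isothermal sphere, absorbed (1−a)S·πr² = emitted σ·4πr²·T⁴, so T⁴ = (1−a)S/(4σ).
T⁴ = 1.00·188.7/(4·5.67×10⁻⁸) = 8.322×10⁸ K⁴.

T ≈ 170 K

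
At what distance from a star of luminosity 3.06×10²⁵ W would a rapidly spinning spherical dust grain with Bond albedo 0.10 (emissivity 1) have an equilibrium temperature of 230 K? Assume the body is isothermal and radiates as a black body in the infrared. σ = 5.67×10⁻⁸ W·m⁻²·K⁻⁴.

For an isothermal black-emitting sphere, (1−a)S·πr² = σ·4πr²·T⁴ ⇒ S = 4σT⁴/(1−a).
S = 4·5.67×10⁻⁸·(230)⁴/0.900 = 705.2 W/m².
Flux falls as S = L/(4πd²), so d = √(L/(4πS)) = √(3.06×10²⁵/(4π·705.2)).

d ≈ 5.88×10¹⁰ m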